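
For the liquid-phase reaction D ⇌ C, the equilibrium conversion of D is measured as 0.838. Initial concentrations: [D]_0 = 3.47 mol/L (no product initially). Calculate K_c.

Let X = conversion of D.
Concentrations: [D] = 3.47 − 3.47X; [C] = 3.47X.
At X = 0.838: [D] = 0.562, [C] = 2.91.
K_c = [C] / ([D]) = 5.17.

K_c = 5.17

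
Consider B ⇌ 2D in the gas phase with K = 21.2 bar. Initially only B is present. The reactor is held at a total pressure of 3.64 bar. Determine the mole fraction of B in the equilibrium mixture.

Basis: 1 mol B initially; let X = conversion of B. Extent ξ = X.
At extent ξ: n_B = 1 − X; n_D = 2X.
Total moles n_T = 1 + X.
Mole fractions y_i = n_i/n_T; K = p_D^2 / (p_B) with p_i = y_i·P.
Substituting and setting equal to 21.2 bar gives a polynomial in X; the root in (0,1) is X = 0.770.
Then n_B = 0.23, n_T = 1.77, so y_B = 0.130.

y_B = 0.130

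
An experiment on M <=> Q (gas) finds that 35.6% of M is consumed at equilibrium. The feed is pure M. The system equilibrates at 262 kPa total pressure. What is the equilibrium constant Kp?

Kp = 0.553

Let X = conversion of M (basis 1 mol M); extent of reaction ξ = X.
At extent ξ: n_M = 1 − X; n_Q = X.
Total moles n_T = 1 (Δν = 0, constant).
At X = 0.356: n_M = 0.644, n_Q = 0.356, n_T = 1.
p_i = (n_i/n_T)·P. Kp = p_Q / (p_M) = 0.553.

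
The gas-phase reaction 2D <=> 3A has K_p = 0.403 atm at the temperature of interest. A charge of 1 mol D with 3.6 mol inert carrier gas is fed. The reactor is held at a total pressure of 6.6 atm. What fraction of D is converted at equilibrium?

X = 0.336

Let X = conversion of D (basis 1 mol D); extent of reaction ξ = 0.5X.
Moles: n_D = 1 − X; n_A = 1.5X; n_I = 3.6 (inert).
Total moles n_T = 4.6 + 0.5X.
y_i = n_i/n_T, p_i = y_i·P. K_p = p_A^3 / (p_D^2).
This yields a degree-3 equation in X; solving on (0,1), X = 0.336.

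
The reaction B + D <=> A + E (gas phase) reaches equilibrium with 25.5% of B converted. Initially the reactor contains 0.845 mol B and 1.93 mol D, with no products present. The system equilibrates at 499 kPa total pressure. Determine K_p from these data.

Basis: 0.845 mol B initially; let X = conversion of B. Extent ξ = 0.845X.
At extent ξ: n_B = 0.845 − 0.845X; n_D = 1.93 − 0.845X; n_A = 0.845X; n_E = 0.845X.
Since Δν = 0, n_T = 2.77 throughout.
At X = 0.255: n_B = 0.63, n_D = 1.71, n_A = 0.215, n_E = 0.215, n_T = 2.77.
p_i = (n_i/n_T)·P. K_p = p_A p_E / (p_B p_D) = 0.043.

K_p = 0.043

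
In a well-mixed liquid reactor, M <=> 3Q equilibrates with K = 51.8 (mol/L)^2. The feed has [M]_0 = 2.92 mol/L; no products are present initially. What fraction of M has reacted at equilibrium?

X = 0.487

Let X = conversion of M; extent ξ = 2.92·X mol/L.
Concentrations: [M] = 2.92 − 2.92X; [Q] = 8.76X.
K = [Q]^3 / ([M]).
This equals 51.8 at X = 0.487 (the root in 0 < X < 1).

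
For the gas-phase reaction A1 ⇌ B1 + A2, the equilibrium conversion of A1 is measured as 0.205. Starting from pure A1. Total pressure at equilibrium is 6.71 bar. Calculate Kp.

Kp = 0.294 bar

Basis: 1 mol A1 initially; let X = conversion of A1. Extent ξ = X.
At extent ξ: n_A1 = 1 − X; n_B1 = X; n_A2 = X.
n_T = Σnᵢ = 1 + X.
At X = 0.205: n_A1 = 0.795, n_B1 = 0.205, n_A2 = 0.205, n_T = 1.21.
p_i = (n_i/n_T)·P. Kp = p_B1 p_A2 / (p_A1) = 0.294 bar.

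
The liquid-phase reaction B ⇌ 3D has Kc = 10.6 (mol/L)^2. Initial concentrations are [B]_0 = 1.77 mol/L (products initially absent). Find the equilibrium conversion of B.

X = 0.418

Let X = conversion of B; extent ξ = 1.77·X mol/L.
Concentrations: [B] = 1.77 − 1.77X; [D] = 5.31X.
Kc = [D]^3 / ([B]).
Solving Kc = 10.6 for X ∈ (0,1): X = 0.418.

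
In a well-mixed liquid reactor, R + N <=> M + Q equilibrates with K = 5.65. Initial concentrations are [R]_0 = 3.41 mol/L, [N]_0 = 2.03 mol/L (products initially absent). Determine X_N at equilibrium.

Let X = conversion of N; extent ξ = 2.03·X mol/L.
Concentrations: [R] = 3.41 − 2.03X; [N] = 2.03 − 2.03X; [M] = 2.03X; [Q] = 2.03X.
K = [M] [Q] / ([R] [N]).
This equals 5.65 at X = 0.847 (the root in 0 < X < 1).

X = 0.847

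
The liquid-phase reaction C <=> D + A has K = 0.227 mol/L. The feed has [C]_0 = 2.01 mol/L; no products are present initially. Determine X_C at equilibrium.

Let X = conversion of C; extent ξ = 2.01·X mol/L.
Concentrations: [C] = 2.01 − 2.01X; [D] = 2.01X; [A] = 2.01X.
K = [D] [A] / ([C]).
This equals 0.227 at X = 0.284 (the root in 0 < X < 1).

X = 0.284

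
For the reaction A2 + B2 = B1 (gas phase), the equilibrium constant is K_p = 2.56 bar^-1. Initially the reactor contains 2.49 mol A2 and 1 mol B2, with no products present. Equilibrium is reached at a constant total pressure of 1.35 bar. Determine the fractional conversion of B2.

X = 0.690

Basis: 1 mol B2 initially; let X = conversion of B2. Extent ξ = X.
Species balance: n_A2 = 2.49 − X; n_B2 = 1 − X; n_B1 = X.
Summing: n_T = 3.49 − X.
Mole fractions y_i = n_i/n_T; K_p = p_B1 / (p_A2 p_B2) with p_i = y_i·P.
Equating to 2.56 bar^-1 and solving on 0 < X < 1: X = 0.690.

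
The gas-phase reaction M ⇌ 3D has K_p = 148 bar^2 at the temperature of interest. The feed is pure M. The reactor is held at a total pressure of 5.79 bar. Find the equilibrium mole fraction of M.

Let X = conversion of M (basis 1 mol M); extent of reaction ξ = X.
Moles: n_M = 1 − X; n_D = 3X.
Summing: n_T = 1 + 2X.
y_i = n_i/n_T, p_i = y_i·P. K_p = p_D^3 / (p_M).
This yields a degree-3 equation in X; solving on (0,1), X = 0.667.
Then n_M = 0.333, n_T = 2.33, so y_M = 0.143.

y_M = 0.143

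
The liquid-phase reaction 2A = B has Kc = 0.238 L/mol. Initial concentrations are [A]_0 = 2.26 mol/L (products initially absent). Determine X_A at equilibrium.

Let X = conversion of A; extent ξ = 2.26X/2 mol/L.
Concentrations: [A] = 2.26 − 2.26X; [B] = 1.13X.
Kc = [B] / ([A]^2).
Equating to 0.238 L/mol: the physical root is X = 0.394.

X = 0.394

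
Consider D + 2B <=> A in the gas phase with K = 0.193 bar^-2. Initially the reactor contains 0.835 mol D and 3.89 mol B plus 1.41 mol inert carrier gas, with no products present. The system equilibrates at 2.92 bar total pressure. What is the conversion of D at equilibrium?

X = 0.367

Let X = conversion of D (basis 0.835 mol D); extent of reaction ξ = 0.835X.
At extent ξ: n_D = 0.835 − 0.835X; n_B = 3.89 − 1.67X; n_A = 0.835X; n_I = 1.41 (inert).
Summing: n_T = 6.13 − 1.67X.
Mole fractions y_i = n_i/n_T; K = p_A / (p_D p_B^2) with p_i = y_i·P.
Substituting and setting equal to 0.193 bar^-2 gives a polynomial in X; the root in (0,1) is X = 0.367.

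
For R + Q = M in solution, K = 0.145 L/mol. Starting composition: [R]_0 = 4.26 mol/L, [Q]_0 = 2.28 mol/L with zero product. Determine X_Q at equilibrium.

X = 0.336

Let X = conversion of Q; extent ξ = 2.28·X mol/L.
Concentrations: [R] = 4.26 − 2.28X; [Q] = 2.28 − 2.28X; [M] = 2.28X.
K = [M] / ([R] [Q]).
Equating to 0.145 L/mol: the physical root is X = 0.336.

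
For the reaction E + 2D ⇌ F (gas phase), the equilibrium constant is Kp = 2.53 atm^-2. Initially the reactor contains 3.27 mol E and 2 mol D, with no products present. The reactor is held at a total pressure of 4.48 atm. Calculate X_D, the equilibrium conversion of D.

Take 2 mol D as basis and let X be its fractional conversion, so ξ = X.
Moles: n_E = 3.27 − X; n_D = 2 − 2X; n_F = X.
Summing: n_T = 5.27 − 2X.
With p_i = (n_i/n_T)P, Kp = p_F / (p_E p_D^2).
This yields a degree-3 equation in X; solving on (0,1), X = 0.851.

X = 0.851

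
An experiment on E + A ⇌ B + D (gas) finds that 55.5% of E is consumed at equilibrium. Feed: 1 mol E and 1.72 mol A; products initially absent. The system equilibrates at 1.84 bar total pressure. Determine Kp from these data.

Take 1 mol E as basis and let X be its fractional conversion, so ξ = X.
Moles: n_E = 1 − X; n_A = 1.72 − X; n_B = X; n_D = X.
n_T stays at 2.72 (no change in mole number).
At X = 0.555: n_E = 0.445, n_A = 1.17, n_B = 0.555, n_D = 0.555, n_T = 2.72.
p_i = (n_i/n_T)·P. Kp = p_B p_D / (p_E p_A) = 0.594.

Kp = 0.594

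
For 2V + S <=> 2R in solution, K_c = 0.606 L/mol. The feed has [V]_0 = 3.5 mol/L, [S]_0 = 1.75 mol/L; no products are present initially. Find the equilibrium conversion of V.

Let X = conversion of V; extent ξ = 3.5X/2 mol/L.
Concentrations: [V] = 3.5 − 3.5X; [S] = 1.75 − 1.75X; [R] = 3.5X.
K_c = [R]^2 / ([V]^2 [S]).
Solving K_c = 0.606 for X ∈ (0,1): X = 0.436.

X = 0.436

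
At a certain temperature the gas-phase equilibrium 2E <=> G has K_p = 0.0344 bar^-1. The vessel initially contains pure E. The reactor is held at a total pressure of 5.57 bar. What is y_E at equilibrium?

y_E = 0.859

Basis: 1 mol E initially; let X = conversion of E. Extent ξ = 0.5X.
Mole table: n_E = 1 − X; n_G = 0.5X.
Summing: n_T = 1 − 0.5X.
Mole fractions y_i = n_i/n_T; K_p = p_G / (p_E^2) with p_i = y_i·P.
This yields a degree-2 equation in X; solving on (0,1), X = 0.248.
Then n_E = 0.752, n_T = 0.876, so y_E = 0.859.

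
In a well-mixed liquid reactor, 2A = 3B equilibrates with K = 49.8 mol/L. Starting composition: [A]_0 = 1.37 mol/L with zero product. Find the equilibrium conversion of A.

Let X = conversion of A; extent ξ = 1.37X/2 mol/L.
Concentrations: [A] = 1.37 − 1.37X; [B] = 2.06X.
K = [B]^3 / ([A]^2).
Solving K = 49.8 for X ∈ (0,1): X = 0.787.

X = 0.787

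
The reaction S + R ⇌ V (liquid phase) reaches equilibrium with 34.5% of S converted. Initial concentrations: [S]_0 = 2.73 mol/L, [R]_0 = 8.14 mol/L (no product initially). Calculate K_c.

K_c = 0.0732 L/mol

Let X = conversion of S.
Concentrations: [S] = 2.73 − 2.73X; [R] = 8.14 − 2.73X; [V] = 2.73X.
At X = 0.345: [S] = 1.79, [R] = 7.2, [V] = 0.942.
K_c = [V] / ([S] [R]) = 0.0732 L/mol.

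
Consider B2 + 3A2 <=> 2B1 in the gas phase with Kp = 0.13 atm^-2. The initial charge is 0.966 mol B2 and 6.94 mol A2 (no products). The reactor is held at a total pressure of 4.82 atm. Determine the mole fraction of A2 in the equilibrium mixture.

y_A2 = 0.741

Let X = conversion of B2 (basis 0.966 mol B2); extent of reaction ξ = 0.966X.
Species balance: n_B2 = 0.966 − 0.966X; n_A2 = 6.94 − 2.9X; n_B1 = 1.93X.
Total moles n_T = 7.91 − 1.93X.
With p_i = (n_i/n_T)P, Kp = p_B1^2 / (p_B2 p_A2^3).
Equating to 0.13 atm^-2 and solving on 0 < X < 1: X = 0.737.
Then n_A2 = 4.8, n_T = 6.48, so y_A2 = 0.741.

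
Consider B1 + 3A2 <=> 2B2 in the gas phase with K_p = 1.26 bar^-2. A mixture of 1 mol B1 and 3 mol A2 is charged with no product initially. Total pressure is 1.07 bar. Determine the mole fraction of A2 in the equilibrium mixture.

Let X = conversion of B1 (basis 1 mol B1); extent of reaction ξ = X.
Species balance: n_B1 = 1 − X; n_A2 = 3 − 3X; n_B2 = 2X.
Summing: n_T = 4 − 2X.
Mole fractions y_i = n_i/n_T; K_p = p_B2^2 / (p_B1 p_A2^3) with p_i = y_i·P.
Setting this equal to 1.26 bar^-2 and taking the physical root (0 < X < 1) gives X = 0.375.
Then n_A2 = 1.87, n_T = 3.25, so y_A2 = 0.577.

y_A2 = 0.577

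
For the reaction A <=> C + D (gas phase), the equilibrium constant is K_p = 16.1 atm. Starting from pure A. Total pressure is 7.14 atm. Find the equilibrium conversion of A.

X = 0.832

Let X = conversion of A (basis 1 mol A); extent of reaction ξ = X.
Moles: n_A = 1 − X; n_C = X; n_D = X.
n_T = Σnᵢ = 1 + X.
Mole fractions y_i = n_i/n_T; K_p = p_C p_D / (p_A) with p_i = y_i·P.
Setting this equal to 16.1 atm and taking the physical root (0 < X < 1) gives X = 0.832.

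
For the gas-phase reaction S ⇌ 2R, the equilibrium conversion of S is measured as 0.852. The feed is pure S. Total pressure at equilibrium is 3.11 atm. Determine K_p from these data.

K_p = 32.9 atm

Let X = conversion of S (basis 1 mol S); extent of reaction ξ = X.
At extent ξ: n_S = 1 − X; n_R = 2X.
n_T = Σnᵢ = 1 + X.
At X = 0.852: n_S = 0.148, n_R = 1.7, n_T = 1.85.
p_i = (n_i/n_T)·P. K_p = p_R^2 / (p_S) = 32.9 atm.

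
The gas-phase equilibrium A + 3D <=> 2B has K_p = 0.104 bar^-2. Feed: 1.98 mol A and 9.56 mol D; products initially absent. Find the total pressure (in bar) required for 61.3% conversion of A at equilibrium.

Let X = conversion of A (basis 1.98 mol A); extent of reaction ξ = 1.98X.
Moles: n_A = 1.98 − 1.98X; n_D = 9.56 − 5.94X; n_B = 3.96X.
Total moles n_T = 11.5 − 3.96X.
K_p = p_B^2 / (p_A p_D^3) with p_i = (n_i/n_T)·P.
At X = 0.613: the mole-fraction product g(X) = Π y_i^ν_i = 3.08. Since K_p = g(X)·P^{-2}, P = (g/K_p)^(1/2) = (3.08/0.104)^(1/2) = 5.44 bar.

P = 5.44 bar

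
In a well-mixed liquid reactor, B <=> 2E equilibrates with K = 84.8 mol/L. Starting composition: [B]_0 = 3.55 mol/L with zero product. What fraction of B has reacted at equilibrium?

X = 0.873

Let X = conversion of B; extent ξ = 3.55·X mol/L.
Concentrations: [B] = 3.55 − 3.55X; [E] = 7.1X.
K = [E]^2 / ([B]).
Solving K = 84.8 for X ∈ (0,1): X = 0.873.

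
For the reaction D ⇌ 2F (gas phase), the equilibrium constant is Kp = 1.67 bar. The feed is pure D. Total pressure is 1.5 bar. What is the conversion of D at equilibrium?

Take 1 mol D as basis and let X be its fractional conversion, so ξ = X.
Moles: n_D = 1 − X; n_F = 2X.
n_T = Σnᵢ = 1 + X.
y_i = n_i/n_T, p_i = y_i·P. Kp = p_F^2 / (p_D).
Substituting and setting equal to 1.67 bar gives a polynomial in X; the root in (0,1) is X = 0.467.

X = 0.467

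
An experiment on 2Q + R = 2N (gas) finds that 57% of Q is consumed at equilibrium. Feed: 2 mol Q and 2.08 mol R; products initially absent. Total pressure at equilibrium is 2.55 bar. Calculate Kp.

Kp = 1.6 bar^-1

Basis: 2 mol Q initially; let X = conversion of Q. Extent ξ = X.
Moles: n_Q = 2 − 2X; n_R = 2.08 − X; n_N = 2X.
Summing: n_T = 4.08 − X.
At X = 0.57: n_Q = 0.86, n_R = 1.51, n_N = 1.14, n_T = 3.51.
p_i = (n_i/n_T)·P. Kp = p_N^2 / (p_Q^2 p_R) = 1.6 bar^-1.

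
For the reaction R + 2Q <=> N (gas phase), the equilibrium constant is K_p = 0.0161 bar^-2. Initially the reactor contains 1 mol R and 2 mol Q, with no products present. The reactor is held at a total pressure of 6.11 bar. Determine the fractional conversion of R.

Take 1 mol R as basis and let X be its fractional conversion, so ξ = X.
Moles: n_R = 1 − X; n_Q = 2 − 2X; n_N = X.
n_T = Σnᵢ = 3 − 2X.
With p_i = (n_i/n_T)P, K_p = p_N / (p_R p_Q^2).
Equating to 0.0161 bar^-2 and solving on 0 < X < 1: X = 0.187.

X = 0.187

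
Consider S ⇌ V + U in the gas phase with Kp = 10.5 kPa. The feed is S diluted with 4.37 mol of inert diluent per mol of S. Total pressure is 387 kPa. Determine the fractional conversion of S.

Let X = conversion of S (basis 1 mol S); extent of reaction ξ = X.
Mole table: n_S = 1 − X; n_V = X; n_U = X; n_I = 4.37 (inert).
n_T = Σnᵢ = 5.37 + X.
With p_i = (n_i/n_T)P, Kp = p_V p_U / (p_S).
Setting this equal to 10.5 kPa and taking the physical root (0 < X < 1) gives X = 0.323.

X = 0.323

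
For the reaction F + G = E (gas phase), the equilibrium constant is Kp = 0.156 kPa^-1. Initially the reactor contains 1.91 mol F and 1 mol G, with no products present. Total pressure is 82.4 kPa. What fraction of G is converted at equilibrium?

X = 0.868

Let X = conversion of G (basis 1 mol G); extent of reaction ξ = X.
Species balance: n_F = 1.91 − X; n_G = 1 − X; n_E = X.
n_T = Σnᵢ = 2.91 − X.
y_i = n_i/n_T, p_i = y_i·P. Kp = p_E / (p_F p_G).
Equating to 0.156 kPa^-1 and solving on 0 < X < 1: X = 0.868.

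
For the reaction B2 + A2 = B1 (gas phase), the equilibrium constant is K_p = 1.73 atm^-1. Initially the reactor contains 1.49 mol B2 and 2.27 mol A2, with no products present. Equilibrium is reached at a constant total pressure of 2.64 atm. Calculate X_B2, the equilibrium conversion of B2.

Basis: 1.49 mol B2 initially; let X = conversion of B2. Extent ξ = 1.49X.
Moles: n_B2 = 1.49 − 1.49X; n_A2 = 2.27 − 1.49X; n_B1 = 1.49X.
Summing: n_T = 3.76 − 1.49X.
y_i = n_i/n_T, p_i = y_i·P. K_p = p_B1 / (p_B2 p_A2).
Equating to 1.73 atm^-1 and solving on 0 < X < 1: X = 0.677.

X = 0.677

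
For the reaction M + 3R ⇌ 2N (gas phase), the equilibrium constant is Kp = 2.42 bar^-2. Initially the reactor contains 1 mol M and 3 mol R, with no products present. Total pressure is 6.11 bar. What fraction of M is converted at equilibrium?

Take 1 mol M as basis and let X be its fractional conversion, so ξ = X.
Moles: n_M = 1 − X; n_R = 3 − 3X; n_N = 2X.
n_T = Σnᵢ = 4 − 2X.
Mole fractions y_i = n_i/n_T; Kp = p_N^2 / (p_M p_R^3) with p_i = y_i·P.
This yields a degree-4 equation in X; solving on (0,1), X = 0.726.

X = 0.726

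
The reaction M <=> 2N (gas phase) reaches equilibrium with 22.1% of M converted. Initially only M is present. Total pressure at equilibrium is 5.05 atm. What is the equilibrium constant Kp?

Kp = 1.04 atm

Basis: 1 mol M initially; let X = conversion of M. Extent ξ = X.
At extent ξ: n_M = 1 − X; n_N = 2X.
n_T = Σnᵢ = 1 + X.
At X = 0.221: n_M = 0.779, n_N = 0.442, n_T = 1.22.
p_i = (n_i/n_T)·P. Kp = p_N^2 / (p_M) = 1.04 atm.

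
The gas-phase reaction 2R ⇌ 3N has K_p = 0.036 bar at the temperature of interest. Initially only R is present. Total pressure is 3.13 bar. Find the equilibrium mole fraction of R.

y_R = 0.805

Take 1 mol R as basis and let X be its fractional conversion, so ξ = 0.5X.
Species balance: n_R = 1 − X; n_N = 1.5X.
Total moles n_T = 1 + 0.5X.
With p_i = (n_i/n_T)P, K_p = p_N^3 / (p_R^2).
This yields a degree-3 equation in X; solving on (0,1), X = 0.139.
Then n_R = 0.861, n_T = 1.07, so y_R = 0.805.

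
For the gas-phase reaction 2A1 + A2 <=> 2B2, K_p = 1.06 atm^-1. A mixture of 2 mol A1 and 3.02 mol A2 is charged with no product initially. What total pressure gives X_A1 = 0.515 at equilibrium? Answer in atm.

P = 1.91 atm

Basis: 2 mol A1 initially; let X = conversion of A1. Extent ξ = X.
Mole table: n_A1 = 2 − 2X; n_A2 = 3.02 − X; n_B2 = 2X.
Total moles n_T = 5.02 − X.
K_p = p_B2^2 / (p_A1^2 p_A2) with p_i = (n_i/n_T)·P.
At X = 0.515: the mole-fraction product g(X) = Π y_i^ν_i = 2.028. Since K_p = g(X)·P^{-1}, P = (g/K_p)^(1/1) = (2.028/1.06)^(1/1) = 1.91 atm.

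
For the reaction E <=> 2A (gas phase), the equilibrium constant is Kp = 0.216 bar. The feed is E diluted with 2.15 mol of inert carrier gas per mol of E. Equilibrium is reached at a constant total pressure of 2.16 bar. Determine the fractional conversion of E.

Take 1 mol E as basis and let X be its fractional conversion, so ξ = X.
Mole table: n_E = 1 − X; n_A = 2X; n_I = 2.15 (inert).
n_T = Σnᵢ = 3.15 + X.
Mole fractions y_i = n_i/n_T; Kp = p_A^2 / (p_E) with p_i = y_i·P.
This yields a degree-2 equation in X; solving on (0,1), X = 0.252.

X = 0.252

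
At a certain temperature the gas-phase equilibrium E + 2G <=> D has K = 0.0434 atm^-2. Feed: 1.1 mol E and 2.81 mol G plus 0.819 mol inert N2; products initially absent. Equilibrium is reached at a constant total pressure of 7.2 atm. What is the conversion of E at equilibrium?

X = 0.369

Let X = conversion of E (basis 1.1 mol E); extent of reaction ξ = 1.1X.
At extent ξ: n_E = 1.1 − 1.1X; n_G = 2.81 − 2.2X; n_D = 1.1X; n_I = 0.819 (inert).
Summing: n_T = 4.73 − 2.2X.
y_i = n_i/n_T, p_i = y_i·P. K = p_D / (p_E p_G^2).
This yields a degree-3 equation in X; solving on (0,1), X = 0.369.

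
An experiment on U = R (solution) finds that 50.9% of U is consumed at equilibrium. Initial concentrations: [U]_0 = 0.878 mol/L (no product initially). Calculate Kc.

Let X = conversion of U.
Concentrations: [U] = 0.878 − 0.878X; [R] = 0.878X.
At X = 0.509: [U] = 0.431, [R] = 0.447.
Kc = [R] / ([U]) = 1.04.

Kc = 1.04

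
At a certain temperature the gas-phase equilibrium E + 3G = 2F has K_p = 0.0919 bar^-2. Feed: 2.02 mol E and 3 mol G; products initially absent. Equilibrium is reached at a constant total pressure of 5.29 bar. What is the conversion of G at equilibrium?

Let X = conversion of G (basis 3 mol G); extent of reaction ξ = X.
Mole table: n_E = 2.02 − X; n_G = 3 − 3X; n_F = 2X.
Total moles n_T = 5.02 − 2X.
y_i = n_i/n_T, p_i = y_i·P. K_p = p_F^2 / (p_E p_G^3).
Equating to 0.0919 bar^-2 and solving on 0 < X < 1: X = 0.479.

X = 0.479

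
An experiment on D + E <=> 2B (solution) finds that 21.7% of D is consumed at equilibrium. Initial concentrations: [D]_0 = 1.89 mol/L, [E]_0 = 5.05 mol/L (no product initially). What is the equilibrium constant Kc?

Let X = conversion of D.
Concentrations: [D] = 1.89 − 1.89X; [E] = 5.05 − 1.89X; [B] = 3.78X.
At X = 0.217: [D] = 1.48, [E] = 4.64, [B] = 0.82.
Kc = [B]^2 / ([D] [E]) = 0.098.

Kc = 0.098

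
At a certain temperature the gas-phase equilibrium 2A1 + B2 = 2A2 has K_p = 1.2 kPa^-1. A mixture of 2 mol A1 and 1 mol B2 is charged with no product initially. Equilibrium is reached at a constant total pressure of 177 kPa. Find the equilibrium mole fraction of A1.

Let X = conversion of A1 (basis 2 mol A1); extent of reaction ξ = X.
Mole table: n_A1 = 2 − 2X; n_B2 = 1 − X; n_A2 = 2X.
Summing: n_T = 3 − X.
Mole fractions y_i = n_i/n_T; K_p = p_A2^2 / (p_A1^2 p_B2) with p_i = y_i·P.
This yields a degree-3 equation in X; solving on (0,1), X = 0.811.
Then n_A1 = 0.378, n_T = 2.19, so y_A1 = 0.173.

y_A1 = 0.173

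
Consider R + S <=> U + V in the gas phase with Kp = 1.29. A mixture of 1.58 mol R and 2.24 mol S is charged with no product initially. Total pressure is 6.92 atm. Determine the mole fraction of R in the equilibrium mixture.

Let X = conversion of R (basis 1.58 mol R); extent of reaction ξ = 1.58X.
Mole table: n_R = 1.58 − 1.58X; n_S = 2.24 − 1.58X; n_U = 1.58X; n_V = 1.58X.
Total moles n_T = 3.82 (Δν = 0, constant).
Mole fractions y_i = n_i/n_T; Kp = p_U p_V / (p_R p_S) with p_i = y_i·P.
Equating to 1.29 and solving on 0 < X < 1: X = 0.622.
Then n_R = 0.597, n_T = 3.82, so y_R = 0.156.

y_R = 0.156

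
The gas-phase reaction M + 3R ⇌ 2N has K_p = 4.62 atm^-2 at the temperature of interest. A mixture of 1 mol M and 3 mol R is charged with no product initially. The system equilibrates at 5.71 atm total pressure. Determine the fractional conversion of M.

X = 0.757

Take 1 mol M as basis and let X be its fractional conversion, so ξ = X.
Moles: n_M = 1 − X; n_R = 3 − 3X; n_N = 2X.
n_T = Σnᵢ = 4 − 2X.
y_i = n_i/n_T, p_i = y_i·P. K_p = p_N^2 / (p_M p_R^3).
Equating to 4.62 atm^-2 and solving on 0 < X < 1: X = 0.757.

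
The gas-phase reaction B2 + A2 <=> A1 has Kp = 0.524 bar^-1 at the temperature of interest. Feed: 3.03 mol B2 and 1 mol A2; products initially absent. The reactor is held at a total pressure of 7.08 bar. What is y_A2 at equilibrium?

y_A2 = 0.084

Basis: 1 mol A2 initially; let X = conversion of A2. Extent ξ = X.
At extent ξ: n_B2 = 3.03 − X; n_A2 = 1 − X; n_A1 = X.
n_T = Σnᵢ = 4.03 − X.
With p_i = (n_i/n_T)P, Kp = p_A1 / (p_B2 p_A2).
Equating to 0.524 bar^-1 and solving on 0 < X < 1: X = 0.721.
Then n_A2 = 0.279, n_T = 3.31, so y_A2 = 0.084.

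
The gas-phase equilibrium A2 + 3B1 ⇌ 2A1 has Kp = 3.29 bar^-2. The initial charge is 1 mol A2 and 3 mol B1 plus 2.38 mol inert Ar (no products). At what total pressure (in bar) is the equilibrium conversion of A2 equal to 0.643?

Take 1 mol A2 as basis and let X be its fractional conversion, so ξ = X.
At extent ξ: n_A2 = 1 − X; n_B1 = 3 − 3X; n_A1 = 2X; n_I = 2.38 (inert).
Total moles n_T = 6.38 − 2X.
Kp = p_A1^2 / (p_A2 p_B1^3) with p_i = (n_i/n_T)·P.
At X = 0.643: the mole-fraction product g(X) = Π y_i^ν_i = 97.85. Since Kp = g(X)·P^{-2}, P = (g/Kp)^(1/2) = (97.85/3.29)^(1/2) = 5.45 bar.

P = 5.45 bar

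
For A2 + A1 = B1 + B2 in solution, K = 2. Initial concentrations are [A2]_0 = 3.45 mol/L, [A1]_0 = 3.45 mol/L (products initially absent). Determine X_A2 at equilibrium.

Let X = conversion of A2; extent ξ = 3.45·X mol/L.
Concentrations: [A2] = 3.45 − 3.45X; [A1] = 3.45 − 3.45X; [B1] = 3.45X; [B2] = 3.45X.
K = [B1] [B2] / ([A2] [A1]).
Solving K = 2 for X ∈ (0,1): X = 0.586.

X = 0.586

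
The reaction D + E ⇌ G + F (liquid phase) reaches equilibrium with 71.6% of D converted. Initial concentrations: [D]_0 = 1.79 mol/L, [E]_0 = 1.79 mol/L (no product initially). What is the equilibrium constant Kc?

Kc = 6.36

Let X = conversion of D.
Concentrations: [D] = 1.79 − 1.79X; [E] = 1.79 − 1.79X; [G] = 1.79X; [F] = 1.79X.
At X = 0.716: [D] = 0.508, [E] = 0.508, [G] = 1.28, [F] = 1.28.
Kc = [G] [F] / ([D] [E]) = 6.36.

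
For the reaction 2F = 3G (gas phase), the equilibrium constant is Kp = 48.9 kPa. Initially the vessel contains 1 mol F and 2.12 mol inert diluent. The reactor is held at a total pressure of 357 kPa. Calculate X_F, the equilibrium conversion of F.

Let X = conversion of F (basis 1 mol F); extent of reaction ξ = 0.5X.
Species balance: n_F = 1 − X; n_G = 1.5X; n_I = 2.12 (inert).
Total moles n_T = 3.12 + 0.5X.
y_i = n_i/n_T, p_i = y_i·P. Kp = p_G^3 / (p_F^2).
Substituting and setting equal to 48.9 kPa gives a polynomial in X; the root in (0,1) is X = 0.374.

X = 0.374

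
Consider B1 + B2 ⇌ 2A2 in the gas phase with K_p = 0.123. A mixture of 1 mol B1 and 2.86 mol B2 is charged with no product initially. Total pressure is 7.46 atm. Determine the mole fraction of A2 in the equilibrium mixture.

Take 1 mol B1 as basis and let X be its fractional conversion, so ξ = X.
At extent ξ: n_B1 = 1 − X; n_B2 = 2.86 − X; n_A2 = 2X.
Since Δν = 0, n_T = 3.86 throughout.
y_i = n_i/n_T, p_i = y_i·P. K_p = p_A2^2 / (p_B1 p_B2).
Setting this equal to 0.123 and taking the physical root (0 < X < 1) gives X = 0.246.
Then n_A2 = 0.492, n_T = 3.86, so y_A2 = 0.128.

y_A2 = 0.128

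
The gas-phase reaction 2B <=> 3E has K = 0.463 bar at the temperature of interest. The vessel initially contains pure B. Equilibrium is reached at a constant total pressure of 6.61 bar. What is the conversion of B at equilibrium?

X = 0.238

Take 1 mol B as basis and let X be its fractional conversion, so ξ = 0.5X.
Species balance: n_B = 1 − X; n_E = 1.5X.
Total moles n_T = 1 + 0.5X.
Mole fractions y_i = n_i/n_T; K = p_E^3 / (p_B^2) with p_i = y_i·P.
Setting this equal to 0.463 bar and taking the physical root (0 < X < 1) gives X = 0.238.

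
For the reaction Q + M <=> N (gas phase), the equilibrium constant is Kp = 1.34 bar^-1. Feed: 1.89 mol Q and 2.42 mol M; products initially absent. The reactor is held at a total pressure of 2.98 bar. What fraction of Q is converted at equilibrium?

Let X = conversion of Q (basis 1.89 mol Q); extent of reaction ξ = 1.89X.
Species balance: n_Q = 1.89 − 1.89X; n_M = 2.42 − 1.89X; n_N = 1.89X.
Total moles n_T = 4.31 − 1.89X.
With p_i = (n_i/n_T)P, Kp = p_N / (p_Q p_M).
Setting this equal to 1.34 bar^-1 and taking the physical root (0 < X < 1) gives X = 0.615.

X = 0.615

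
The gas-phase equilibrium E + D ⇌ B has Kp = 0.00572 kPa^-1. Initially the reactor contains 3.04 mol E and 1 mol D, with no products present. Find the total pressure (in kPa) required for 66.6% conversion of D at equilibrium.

P = 495 kPa

Let X = conversion of D (basis 1 mol D); extent of reaction ξ = X.
Species balance: n_E = 3.04 − X; n_D = 1 − X; n_B = X.
Total moles n_T = 4.04 − X.
Kp = p_B / (p_E p_D) with p_i = (n_i/n_T)·P.
At X = 0.666: the mole-fraction product g(X) = Π y_i^ν_i = 2.834. Since Kp = g(X)·P^{-1}, P = (g/Kp)^(1/1) = (2.834/0.00572)^(1/1) = 495 kPa.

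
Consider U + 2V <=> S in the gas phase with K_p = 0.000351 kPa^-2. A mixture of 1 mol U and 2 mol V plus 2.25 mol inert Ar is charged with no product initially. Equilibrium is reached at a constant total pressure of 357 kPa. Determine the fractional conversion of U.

Take 1 mol U as basis and let X be its fractional conversion, so ξ = X.
Mole table: n_U = 1 − X; n_V = 2 − 2X; n_S = X; n_I = 2.25 (inert).
n_T = Σnᵢ = 5.25 − 2X.
Mole fractions y_i = n_i/n_T; K_p = p_S / (p_U p_V^2) with p_i = y_i·P.
Setting this equal to 0.000351 kPa^-2 and taking the physical root (0 < X < 1) gives X = 0.618.

X = 0.618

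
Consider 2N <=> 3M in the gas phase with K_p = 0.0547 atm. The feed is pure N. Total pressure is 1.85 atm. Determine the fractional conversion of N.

X = 0.185

Basis: 1 mol N initially; let X = conversion of N. Extent ξ = 0.5X.
At extent ξ: n_N = 1 − X; n_M = 1.5X.
Total moles n_T = 1 + 0.5X.
With p_i = (n_i/n_T)P, K_p = p_M^3 / (p_N^2).
Equating to 0.0547 atm and solving on 0 < X < 1: X = 0.185.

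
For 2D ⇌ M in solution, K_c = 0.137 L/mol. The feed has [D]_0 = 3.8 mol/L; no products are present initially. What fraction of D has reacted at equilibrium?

Let X = conversion of D; extent ξ = 3.8X/2 mol/L.
Concentrations: [D] = 3.8 − 3.8X; [M] = 1.9X.
K_c = [M] / ([D]^2).
Equating to 0.137 L/mol: the physical root is X = 0.389.

X = 0.389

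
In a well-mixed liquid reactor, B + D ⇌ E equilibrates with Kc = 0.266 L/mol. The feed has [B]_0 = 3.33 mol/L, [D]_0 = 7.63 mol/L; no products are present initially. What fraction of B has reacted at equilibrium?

Let X = conversion of B; extent ξ = 3.33·X mol/L.
Concentrations: [B] = 3.33 − 3.33X; [D] = 7.63 − 3.33X; [E] = 3.33X.
Kc = [E] / ([B] [D]).
Solving Kc = 0.266 for X ∈ (0,1): X = 0.600.

X = 0.600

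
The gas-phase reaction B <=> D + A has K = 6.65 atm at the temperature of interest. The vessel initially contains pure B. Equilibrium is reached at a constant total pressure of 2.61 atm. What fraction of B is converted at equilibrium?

X = 0.847

Let X = conversion of B (basis 1 mol B); extent of reaction ξ = X.
Mole table: n_B = 1 − X; n_D = X; n_A = X.
n_T = Σnᵢ = 1 + X.
With p_i = (n_i/n_T)P, K = p_D p_A / (p_B).
Setting this equal to 6.65 atm and taking the physical root (0 < X < 1) gives X = 0.847.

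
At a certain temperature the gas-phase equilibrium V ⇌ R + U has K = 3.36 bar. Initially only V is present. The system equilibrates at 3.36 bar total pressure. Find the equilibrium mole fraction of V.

y_V = 0.172

Take 1 mol V as basis and let X be its fractional conversion, so ξ = X.
Moles: n_V = 1 − X; n_R = X; n_U = X.
Summing: n_T = 1 + X.
With p_i = (n_i/n_T)P, K = p_R p_U / (p_V).
This yields a degree-2 equation in X; solving on (0,1), X = 0.707.
Then n_V = 0.293, n_T = 1.71, so y_V = 0.172.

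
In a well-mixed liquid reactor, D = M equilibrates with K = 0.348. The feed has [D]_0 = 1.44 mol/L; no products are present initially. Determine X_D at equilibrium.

X = 0.258

Let X = conversion of D; extent ξ = 1.44·X mol/L.
Concentrations: [D] = 1.44 − 1.44X; [M] = 1.44X.
K = [M] / ([D]).
This equals 0.348 at X = 0.258 (the root in 0 < X < 1).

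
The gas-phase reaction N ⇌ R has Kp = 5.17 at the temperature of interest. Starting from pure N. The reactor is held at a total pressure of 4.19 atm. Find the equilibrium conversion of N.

X = 0.838

Basis: 1 mol N initially; let X = conversion of N. Extent ξ = X.
At extent ξ: n_N = 1 − X; n_R = X.
Since Δν = 0, n_T = 1 throughout.
Mole fractions y_i = n_i/n_T; Kp = p_R / (p_N) with p_i = y_i·P.
Equating to 5.17 and solving on 0 < X < 1: X = 0.838.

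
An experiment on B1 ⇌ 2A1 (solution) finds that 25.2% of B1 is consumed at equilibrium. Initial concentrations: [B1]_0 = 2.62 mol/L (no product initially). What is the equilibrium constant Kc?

Let X = conversion of B1.
Concentrations: [B1] = 2.62 − 2.62X; [A1] = 5.24X.
At X = 0.252: [B1] = 1.96, [A1] = 1.32.
Kc = [A1]^2 / ([B1]) = 0.89 mol/L.

Kc = 0.89 mol/L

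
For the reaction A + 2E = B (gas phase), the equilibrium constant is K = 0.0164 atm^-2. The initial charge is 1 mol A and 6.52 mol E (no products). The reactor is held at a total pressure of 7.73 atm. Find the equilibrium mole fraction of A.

Basis: 1 mol A initially; let X = conversion of A. Extent ξ = X.
Mole table: n_A = 1 − X; n_E = 6.52 − 2X; n_B = X.
Summing: n_T = 7.52 − 2X.
With p_i = (n_i/n_T)P, K = p_B / (p_A p_E^2).
Equating to 0.0164 atm^-2 and solving on 0 < X < 1: X = 0.415.
Then n_A = 0.585, n_T = 6.69, so y_A = 0.087.

y_A = 0.087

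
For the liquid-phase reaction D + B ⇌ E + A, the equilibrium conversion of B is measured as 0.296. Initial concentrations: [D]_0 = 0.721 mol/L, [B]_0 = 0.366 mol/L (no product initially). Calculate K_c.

Let X = conversion of B.
Concentrations: [D] = 0.721 − 0.366X; [B] = 0.366 − 0.366X; [E] = 0.366X; [A] = 0.366X.
At X = 0.296: [D] = 0.613, [B] = 0.258, [E] = 0.108, [A] = 0.108.
K_c = [E] [A] / ([D] [B]) = 0.0743.

K_c = 0.0743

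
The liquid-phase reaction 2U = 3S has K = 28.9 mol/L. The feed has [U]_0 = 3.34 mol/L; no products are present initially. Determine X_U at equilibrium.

Let X = conversion of U; extent ξ = 3.34X/2 mol/L.
Concentrations: [U] = 3.34 − 3.34X; [S] = 5.01X.
K = [S]^3 / ([U]^2).
This equals 28.9 at X = 0.663 (the root in 0 < X < 1).

X = 0.663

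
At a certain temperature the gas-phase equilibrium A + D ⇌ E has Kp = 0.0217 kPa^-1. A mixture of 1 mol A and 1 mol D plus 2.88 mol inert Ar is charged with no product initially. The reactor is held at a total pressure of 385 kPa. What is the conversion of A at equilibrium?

X = 0.492

Take 1 mol A as basis and let X be its fractional conversion, so ξ = X.
Moles: n_A = 1 − X; n_D = 1 − X; n_E = X; n_I = 2.88 (inert).
Total moles n_T = 4.88 − X.
With p_i = (n_i/n_T)P, Kp = p_E / (p_A p_D).
Setting this equal to 0.0217 kPa^-1 and taking the physical root (0 < X < 1) gives X = 0.492.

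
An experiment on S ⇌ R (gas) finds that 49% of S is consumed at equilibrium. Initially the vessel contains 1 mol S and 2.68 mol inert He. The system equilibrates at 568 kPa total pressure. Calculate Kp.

Kp = 0.961

Take 1 mol S as basis and let X be its fractional conversion, so ξ = X.
Species balance: n_S = 1 − X; n_R = X; n_I = 2.68 (inert).
n_T stays at 3.68 (no change in mole number).
At X = 0.49: n_S = 0.51, n_R = 0.49, n_T = 3.68.
p_i = (n_i/n_T)·P. Kp = p_R / (p_S) = 0.961.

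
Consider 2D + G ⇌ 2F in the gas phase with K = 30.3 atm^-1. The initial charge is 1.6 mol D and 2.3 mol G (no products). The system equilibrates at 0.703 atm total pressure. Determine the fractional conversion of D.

X = 0.768

Basis: 1.6 mol D initially; let X = conversion of D. Extent ξ = 0.8X.
At extent ξ: n_D = 1.6 − 1.6X; n_G = 2.3 − 0.8X; n_F = 1.6X.
Total moles n_T = 3.9 − 0.8X.
With p_i = (n_i/n_T)P, K = p_F^2 / (p_D^2 p_G).
This yields a degree-3 equation in X; solving on (0,1), X = 0.768.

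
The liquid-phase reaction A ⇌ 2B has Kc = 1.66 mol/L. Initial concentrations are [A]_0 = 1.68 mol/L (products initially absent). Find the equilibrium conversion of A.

Let X = conversion of A; extent ξ = 1.68·X mol/L.
Concentrations: [A] = 1.68 − 1.68X; [B] = 3.36X.
Kc = [B]^2 / ([A]).
This equals 1.66 at X = 0.389 (the root in 0 < X < 1).

X = 0.389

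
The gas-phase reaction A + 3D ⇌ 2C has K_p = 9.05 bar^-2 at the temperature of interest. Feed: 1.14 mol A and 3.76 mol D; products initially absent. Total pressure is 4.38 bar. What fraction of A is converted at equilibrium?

X = 0.818

Basis: 1.14 mol A initially; let X = conversion of A. Extent ξ = 1.14X.
Moles: n_A = 1.14 − 1.14X; n_D = 3.76 − 3.42X; n_C = 2.28X.
Summing: n_T = 4.9 − 2.28X.
With p_i = (n_i/n_T)P, K_p = p_C^2 / (p_A p_D^3).
Equating to 9.05 bar^-2 and solving on 0 < X < 1: X = 0.818.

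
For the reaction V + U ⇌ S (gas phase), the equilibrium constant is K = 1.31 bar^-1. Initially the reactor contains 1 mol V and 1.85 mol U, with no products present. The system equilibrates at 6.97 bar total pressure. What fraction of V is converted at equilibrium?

Basis: 1 mol V initially; let X = conversion of V. Extent ξ = X.
Mole table: n_V = 1 − X; n_U = 1.85 − X; n_S = X.
n_T = Σnᵢ = 2.85 − X.
With p_i = (n_i/n_T)P, K = p_S / (p_V p_U).
Setting this equal to 1.31 bar^-1 and taking the physical root (0 < X < 1) gives X = 0.822.

X = 0.822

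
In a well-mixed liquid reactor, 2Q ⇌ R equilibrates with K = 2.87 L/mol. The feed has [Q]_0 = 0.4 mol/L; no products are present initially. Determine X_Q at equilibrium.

X = 0.523

Let X = conversion of Q; extent ξ = 0.4X/2 mol/L.
Concentrations: [Q] = 0.4 − 0.4X; [R] = 0.2X.
K = [R] / ([Q]^2).
This equals 2.87 at X = 0.523 (the root in 0 < X < 1).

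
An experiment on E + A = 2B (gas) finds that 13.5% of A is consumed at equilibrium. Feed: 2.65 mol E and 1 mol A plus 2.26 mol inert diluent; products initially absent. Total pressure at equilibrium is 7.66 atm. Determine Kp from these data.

Kp = 0.0335

Basis: 1 mol A initially; let X = conversion of A. Extent ξ = X.
At extent ξ: n_E = 2.65 − X; n_A = 1 − X; n_B = 2X; n_I = 2.26 (inert).
Since Δν = 0, n_T = 5.91 throughout.
At X = 0.135: n_E = 2.51, n_A = 0.865, n_B = 0.27, n_T = 5.91.
p_i = (n_i/n_T)·P. Kp = p_B^2 / (p_E p_A) = 0.0335.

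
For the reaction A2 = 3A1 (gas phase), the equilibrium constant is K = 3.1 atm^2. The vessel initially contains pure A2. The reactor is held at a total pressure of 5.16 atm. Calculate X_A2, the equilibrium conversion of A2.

X = 0.188

Let X = conversion of A2 (basis 1 mol A2); extent of reaction ξ = X.
Mole table: n_A2 = 1 − X; n_A1 = 3X.
Total moles n_T = 1 + 2X.
Mole fractions y_i = n_i/n_T; K = p_A1^3 / (p_A2) with p_i = y_i·P.
This yields a degree-3 equation in X; solving on (0,1), X = 0.188.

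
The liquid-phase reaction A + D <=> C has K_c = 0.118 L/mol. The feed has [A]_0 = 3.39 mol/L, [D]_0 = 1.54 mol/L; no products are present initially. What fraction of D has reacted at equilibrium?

X = 0.261

Let X = conversion of D; extent ξ = 1.54·X mol/L.
Concentrations: [A] = 3.39 − 1.54X; [D] = 1.54 − 1.54X; [C] = 1.54X.
K_c = [C] / ([A] [D]).
Equating to 0.118 L/mol: the physical root is X = 0.261.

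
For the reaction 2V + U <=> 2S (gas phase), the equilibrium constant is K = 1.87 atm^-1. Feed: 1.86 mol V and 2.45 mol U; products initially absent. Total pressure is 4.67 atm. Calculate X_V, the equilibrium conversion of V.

Take 1.86 mol V as basis and let X be its fractional conversion, so ξ = 0.93X.
Mole table: n_V = 1.86 − 1.86X; n_U = 2.45 − 0.93X; n_S = 1.86X.
n_T = Σnᵢ = 4.31 − 0.93X.
y_i = n_i/n_T, p_i = y_i·P. K = p_S^2 / (p_V^2 p_U).
Setting this equal to 1.87 atm^-1 and taking the physical root (0 < X < 1) gives X = 0.675.

X = 0.675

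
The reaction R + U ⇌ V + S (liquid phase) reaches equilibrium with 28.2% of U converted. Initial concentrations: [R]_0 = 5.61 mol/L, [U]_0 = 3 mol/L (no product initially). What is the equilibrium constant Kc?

Kc = 0.0697

Let X = conversion of U.
Concentrations: [R] = 5.61 − 3X; [U] = 3 − 3X; [V] = 3X; [S] = 3X.
At X = 0.282: [R] = 4.76, [U] = 2.15, [V] = 0.846, [S] = 0.846.
Kc = [V] [S] / ([R] [U]) = 0.0697.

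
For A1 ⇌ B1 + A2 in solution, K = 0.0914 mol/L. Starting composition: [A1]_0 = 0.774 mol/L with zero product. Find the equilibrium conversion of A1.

Let X = conversion of A1; extent ξ = 0.774·X mol/L.
Concentrations: [A1] = 0.774 − 0.774X; [B1] = 0.774X; [A2] = 0.774X.
K = [B1] [A2] / ([A1]).
This equals 0.0914 at X = 0.290 (the root in 0 < X < 1).

X = 0.290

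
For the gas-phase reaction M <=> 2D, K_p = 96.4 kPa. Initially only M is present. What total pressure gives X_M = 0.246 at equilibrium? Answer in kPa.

P = 374 kPa

Basis: 1 mol M initially; let X = conversion of M. Extent ξ = X.
Mole table: n_M = 1 − X; n_D = 2X.
Summing: n_T = 1 + X.
K_p = p_D^2 / (p_M) with p_i = (n_i/n_T)·P.
At X = 0.246: the mole-fraction product g(X) = Π y_i^ν_i = 0.2577. Since K_p = g(X)·P^{1}, P = (K_p/g)^(1/1) = (96.4/0.2577)^(1/1) = 374 kPa.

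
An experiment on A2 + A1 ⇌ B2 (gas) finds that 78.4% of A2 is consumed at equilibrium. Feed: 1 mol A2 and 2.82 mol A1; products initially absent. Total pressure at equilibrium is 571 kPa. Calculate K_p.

K_p = 0.00948 kPa^-1

Basis: 1 mol A2 initially; let X = conversion of A2. Extent ξ = X.
Mole table: n_A2 = 1 − X; n_A1 = 2.82 − X; n_B2 = X.
n_T = Σnᵢ = 3.82 − X.
At X = 0.784: n_A2 = 0.216, n_A1 = 2.04, n_B2 = 0.784, n_T = 3.04.
p_i = (n_i/n_T)·P. K_p = p_B2 / (p_A2 p_A1) = 0.00948 kPa^-1.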